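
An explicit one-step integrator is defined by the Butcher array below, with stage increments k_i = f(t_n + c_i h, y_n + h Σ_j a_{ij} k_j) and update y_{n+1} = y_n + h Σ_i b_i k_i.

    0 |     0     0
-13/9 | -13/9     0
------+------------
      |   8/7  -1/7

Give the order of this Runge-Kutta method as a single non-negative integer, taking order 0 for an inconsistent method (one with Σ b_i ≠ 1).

b = (8/7, -1/7)
c = (0, -13/9)
Σ b_i: 8/7·1 + (-1/7)·1 = 1 ✓
b·c: (-1/7)·(-13/9) = 13/63 ≠ 1/2 ⇒ order 1.

1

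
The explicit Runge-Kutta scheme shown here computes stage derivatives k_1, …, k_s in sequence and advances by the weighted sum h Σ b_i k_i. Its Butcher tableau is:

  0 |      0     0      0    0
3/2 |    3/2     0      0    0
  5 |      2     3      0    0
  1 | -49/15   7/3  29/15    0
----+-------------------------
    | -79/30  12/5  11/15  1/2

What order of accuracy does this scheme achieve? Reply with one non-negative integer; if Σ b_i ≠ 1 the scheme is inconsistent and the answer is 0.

1

b = (-79/30, 12/5, 11/15, 1/2)
c = (0, 3/2, 5, 1)
Ac = (0, 0, 9/2, 79/6)
Σ b_i: (-79/30)·1 + 12/5·1 + 11/15·1 + 1/2·1 = 1 ✓
b·c: 12/5·3/2 + 11/15·5 + 1/2·1 = 233/30 ≠ 1/2 ⇒ order 1.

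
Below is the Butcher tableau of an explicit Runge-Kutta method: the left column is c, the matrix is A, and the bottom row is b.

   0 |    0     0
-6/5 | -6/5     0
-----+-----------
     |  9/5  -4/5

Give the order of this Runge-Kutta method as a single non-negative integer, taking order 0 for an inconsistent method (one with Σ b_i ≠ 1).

b = (9/5, -4/5)
c = (0, -6/5)
Σ b_i: 9/5·1 + (-4/5)·1 = 1 ✓
b·c: (-4/5)·(-6/5) = 24/25 ≠ 1/2 ⇒ order 1.

1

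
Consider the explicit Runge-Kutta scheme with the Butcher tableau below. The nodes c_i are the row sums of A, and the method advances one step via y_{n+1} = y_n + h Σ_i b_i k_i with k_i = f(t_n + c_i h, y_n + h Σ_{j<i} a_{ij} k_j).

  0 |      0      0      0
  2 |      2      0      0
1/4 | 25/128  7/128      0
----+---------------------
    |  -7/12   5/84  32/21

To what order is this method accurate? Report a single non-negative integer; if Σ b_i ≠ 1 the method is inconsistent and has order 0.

3

b = (-7/12, 5/84, 32/21)
c = (0, 2, 1/4)
Ac = (0, 0, 7/64)
Σ b_i: (-7/12)·1 + 5/84·1 + 32/21·1 = 1 ✓
b·c: 5/84·2 + 32/21·1/4 = 1/2 ✓
b·c²: 5/84·4 + 32/21·1/16 = 1/3 ✓
b·Ac: 32/21·7/64 = 1/6 ✓; 3 stages ⇒ order 3.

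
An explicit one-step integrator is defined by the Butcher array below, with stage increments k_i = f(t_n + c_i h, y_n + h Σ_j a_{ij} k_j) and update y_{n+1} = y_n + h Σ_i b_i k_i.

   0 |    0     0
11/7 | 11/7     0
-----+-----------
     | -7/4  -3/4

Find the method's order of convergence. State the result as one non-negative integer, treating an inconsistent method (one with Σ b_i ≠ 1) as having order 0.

b = (-7/4, -3/4)
c = (0, 11/7)
Σ b_i: (-7/4)·1 + (-3/4)·1 = -5/2 ≠ 1 ⇒ order 0.

0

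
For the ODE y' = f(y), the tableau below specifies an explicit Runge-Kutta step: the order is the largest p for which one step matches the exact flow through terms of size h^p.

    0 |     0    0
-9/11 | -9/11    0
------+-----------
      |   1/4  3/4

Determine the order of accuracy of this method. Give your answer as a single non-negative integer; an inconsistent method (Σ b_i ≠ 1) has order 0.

1

b = (1/4, 3/4)
c = (0, -9/11)
Σ b_i: 1/4·1 + 3/4·1 = 1 ✓
b·c: 3/4·(-9/11) = -27/44 ≠ 1/2 ⇒ order 1.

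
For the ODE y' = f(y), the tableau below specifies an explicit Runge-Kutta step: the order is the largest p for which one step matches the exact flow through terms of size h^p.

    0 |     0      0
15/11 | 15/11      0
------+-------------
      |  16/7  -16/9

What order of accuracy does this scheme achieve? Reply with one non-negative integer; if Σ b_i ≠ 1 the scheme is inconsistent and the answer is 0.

0

b = (16/7, -16/9)
c = (0, 15/11)
Σ b_i: 16/7·1 + (-16/9)·1 = 32/63 ≠ 1 ⇒ order 0.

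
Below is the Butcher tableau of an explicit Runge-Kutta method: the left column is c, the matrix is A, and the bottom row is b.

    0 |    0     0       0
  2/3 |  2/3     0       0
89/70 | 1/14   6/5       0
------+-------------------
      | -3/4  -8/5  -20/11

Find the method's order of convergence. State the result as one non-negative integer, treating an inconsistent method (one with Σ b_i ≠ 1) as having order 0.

0

b = (-3/4, -8/5, -20/11)
c = (0, 2/3, 89/70)
Ac = (0, 0, 4/5)
Σ b_i: (-3/4)·1 + (-8/5)·1 + (-20/11)·1 = -917/220 ≠ 1 ⇒ order 0.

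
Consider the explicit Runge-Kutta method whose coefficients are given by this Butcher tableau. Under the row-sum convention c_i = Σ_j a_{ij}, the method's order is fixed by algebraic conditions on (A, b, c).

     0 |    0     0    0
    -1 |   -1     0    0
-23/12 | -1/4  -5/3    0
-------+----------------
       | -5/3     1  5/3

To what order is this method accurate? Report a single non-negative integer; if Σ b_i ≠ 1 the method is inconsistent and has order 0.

1

b = (-5/3, 1, 5/3)
c = (0, -1, -23/12)
Ac = (0, 0, 5/3)
Σ b_i: (-5/3)·1 + 1·1 + 5/3·1 = 1 ✓
b·c: 1·(-1) + 5/3·(-23/12) = -151/36 ≠ 1/2 ⇒ order 1.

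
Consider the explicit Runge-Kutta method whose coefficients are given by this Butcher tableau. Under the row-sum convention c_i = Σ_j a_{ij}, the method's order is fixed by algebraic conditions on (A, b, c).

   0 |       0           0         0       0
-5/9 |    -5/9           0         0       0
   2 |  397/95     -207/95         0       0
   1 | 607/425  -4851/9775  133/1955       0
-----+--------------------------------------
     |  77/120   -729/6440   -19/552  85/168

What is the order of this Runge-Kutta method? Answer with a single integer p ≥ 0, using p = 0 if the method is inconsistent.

b = (77/120, -729/6440, -19/552, 85/168)
c = (0, -5/9, 2, 1)
Ac = (0, 0, 23/19, 7/17)
Σ b_i: 77/120·1 + (-729/6440)·1 + (-19/552)·1 + 85/168·1 = 1 ✓
b·c: (-729/6440)·(-5/9) + (-19/552)·2 + 85/168·1 = 1/2 ✓
b·c²: (-729/6440)·25/81 + (-19/552)·4 + 85/168·1 = 1/3 ✓
b·Ac: (-19/552)·23/19 + 85/168·7/17 = 1/6 ✓
b·c³: (-729/6440)·(-125/729) + (-19/552)·8 + 85/168·1 = 1/4 ✓
b·(c∘Ac): (-19/552)·46/19 + 85/168·7/17 = 1/8 ✓
b·Ac²: (-19/552)·(-115/171) + 85/168·91/765 = 1/12 ✓
b·A²c: 85/168·7/85 = 1/24 ✓; 4 stages ⇒ order 4.

4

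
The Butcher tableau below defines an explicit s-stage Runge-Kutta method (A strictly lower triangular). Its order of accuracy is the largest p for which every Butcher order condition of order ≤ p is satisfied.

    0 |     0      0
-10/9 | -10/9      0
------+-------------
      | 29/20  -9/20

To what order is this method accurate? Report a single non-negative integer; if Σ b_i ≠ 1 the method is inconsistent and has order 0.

b = (29/20, -9/20)
c = (0, -10/9)
Σ b_i: 29/20·1 + (-9/20)·1 = 1 ✓
b·c: (-9/20)·(-10/9) = 1/2 ✓; 2 stages ⇒ order 2.

2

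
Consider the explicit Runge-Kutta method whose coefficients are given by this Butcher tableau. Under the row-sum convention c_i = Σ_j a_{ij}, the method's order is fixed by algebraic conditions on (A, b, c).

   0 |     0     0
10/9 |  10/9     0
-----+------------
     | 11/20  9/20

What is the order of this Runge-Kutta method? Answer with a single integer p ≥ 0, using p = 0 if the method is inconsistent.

b = (11/20, 9/20)
c = (0, 10/9)
Σ b_i: 11/20·1 + 9/20·1 = 1 ✓
b·c: 9/20·10/9 = 1/2 ✓; 2 stages ⇒ order 2.

2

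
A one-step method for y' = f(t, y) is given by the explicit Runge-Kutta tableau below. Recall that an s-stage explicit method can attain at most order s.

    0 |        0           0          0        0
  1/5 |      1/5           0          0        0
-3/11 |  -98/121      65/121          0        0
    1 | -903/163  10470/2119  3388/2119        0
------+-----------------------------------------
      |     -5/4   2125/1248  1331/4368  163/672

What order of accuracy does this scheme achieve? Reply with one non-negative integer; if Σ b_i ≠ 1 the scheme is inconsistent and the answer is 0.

4

b = (-5/4, 2125/1248, 1331/4368, 163/672)
c = (0, 1/5, -3/11, 1)
Ac = (0, 0, 13/121, 90/163)
Σ b_i: (-5/4)·1 + 2125/1248·1 + 1331/4368·1 + 163/672·1 = 1 ✓
b·c: 2125/1248·1/5 + 1331/4368·(-3/11) + 163/672·1 = 1/2 ✓
b·c²: 2125/1248·1/25 + 1331/4368·9/121 + 163/672·1 = 1/3 ✓
b·Ac: 1331/4368·13/121 + 163/672·90/163 = 1/6 ✓
b·c³: 2125/1248·1/125 + 1331/4368·(-27/1331) + 163/672·1 = 1/4 ✓
b·(c∘Ac): 1331/4368·(-39/1331) + 163/672·90/163 = 1/8 ✓
b·Ac²: 1331/4368·13/605 + 163/672·258/815 = 1/12 ✓
b·A²c: 163/672·28/163 = 1/24 ✓; 4 stages ⇒ order 4.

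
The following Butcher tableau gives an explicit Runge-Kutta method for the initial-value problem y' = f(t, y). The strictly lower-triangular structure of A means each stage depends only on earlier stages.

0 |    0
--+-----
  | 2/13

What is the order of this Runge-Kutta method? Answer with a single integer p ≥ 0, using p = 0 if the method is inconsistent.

b = (2/13)
c = (0)
Σ b_i: 2/13·1 = 2/13 ≠ 1 ⇒ order 0.

0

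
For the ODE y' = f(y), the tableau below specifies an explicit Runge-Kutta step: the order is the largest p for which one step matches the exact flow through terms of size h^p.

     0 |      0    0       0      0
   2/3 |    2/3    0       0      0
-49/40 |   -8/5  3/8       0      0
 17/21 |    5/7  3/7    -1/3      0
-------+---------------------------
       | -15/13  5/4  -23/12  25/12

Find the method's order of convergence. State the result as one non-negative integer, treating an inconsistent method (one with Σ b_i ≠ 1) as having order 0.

0

b = (-15/13, 5/4, -23/12, 25/12)
c = (0, 2/3, -49/40, 17/21)
Ac = (0, 0, 1/4, 583/840)
Σ b_i: (-15/13)·1 + 5/4·1 + (-23/12)·1 + 25/12·1 = 41/156 ≠ 1 ⇒ order 0.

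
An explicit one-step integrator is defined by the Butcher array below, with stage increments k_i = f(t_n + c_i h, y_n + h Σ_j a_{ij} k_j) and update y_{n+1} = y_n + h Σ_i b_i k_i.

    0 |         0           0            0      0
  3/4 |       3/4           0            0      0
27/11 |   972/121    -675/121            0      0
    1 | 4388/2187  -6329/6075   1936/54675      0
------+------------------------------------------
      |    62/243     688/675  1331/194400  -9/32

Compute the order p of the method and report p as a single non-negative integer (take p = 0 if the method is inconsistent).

b = (62/243, 688/675, 1331/194400, -9/32)
c = (0, 3/4, 27/11, 1)
Ac = (0, 0, -2025/484, -25/36)
Σ b_i: 62/243·1 + 688/675·1 + 1331/194400·1 + (-9/32)·1 = 1 ✓
b·c: 688/675·3/4 + 1331/194400·27/11 + (-9/32)·1 = 1/2 ✓
b·c²: 688/675·9/16 + 1331/194400·729/121 + (-9/32)·1 = 1/3 ✓
b·Ac: 1331/194400·(-2025/484) + (-9/32)·(-25/36) = 1/6 ✓
b·c³: 688/675·27/64 + 1331/194400·19683/1331 + (-9/32)·1 = 1/4 ✓
b·(c∘Ac): 1331/194400·(-54675/5324) + (-9/32)·(-25/36) = 1/8 ✓
b·Ac²: 1331/194400·(-6075/1936) + (-9/32)·(-161/432) = 1/12 ✓
b·A²c: (-9/32)·(-4/27) = 1/24 ✓; 4 stages ⇒ order 4.

4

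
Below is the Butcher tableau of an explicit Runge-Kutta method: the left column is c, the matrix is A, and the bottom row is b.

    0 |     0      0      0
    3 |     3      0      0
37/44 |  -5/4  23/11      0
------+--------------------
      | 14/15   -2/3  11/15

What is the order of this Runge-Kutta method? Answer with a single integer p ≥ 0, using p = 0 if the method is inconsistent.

b = (14/15, -2/3, 11/15)
c = (0, 3, 37/44)
Ac = (0, 0, 69/11)
Σ b_i: 14/15·1 + (-2/3)·1 + 11/15·1 = 1 ✓
b·c: (-2/3)·3 + 11/15·37/44 = -83/60 ≠ 1/2 ⇒ order 1.

1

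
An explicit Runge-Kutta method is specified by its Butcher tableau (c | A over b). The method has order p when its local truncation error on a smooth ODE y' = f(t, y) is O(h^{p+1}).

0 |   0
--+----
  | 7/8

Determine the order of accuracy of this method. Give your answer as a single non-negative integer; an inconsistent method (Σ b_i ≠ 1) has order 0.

b = (7/8)
c = (0)
Σ b_i: 7/8·1 = 7/8 ≠ 1 ⇒ order 0.

0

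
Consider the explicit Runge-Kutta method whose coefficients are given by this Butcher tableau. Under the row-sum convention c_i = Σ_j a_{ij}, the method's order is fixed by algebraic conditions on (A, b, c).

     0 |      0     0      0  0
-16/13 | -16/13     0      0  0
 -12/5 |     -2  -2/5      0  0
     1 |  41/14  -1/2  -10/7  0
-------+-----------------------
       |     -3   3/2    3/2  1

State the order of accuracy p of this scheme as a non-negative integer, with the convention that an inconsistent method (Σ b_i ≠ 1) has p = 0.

1

b = (-3, 3/2, 3/2, 1)
c = (0, -16/13, -12/5, 1)
Ac = (0, 0, 32/65, 368/91)
Σ b_i: (-3)·1 + 3/2·1 + 3/2·1 + 1·1 = 1 ✓
b·c: 3/2·(-16/13) + 3/2·(-12/5) + 1·1 = -289/65 ≠ 1/2 ⇒ order 1.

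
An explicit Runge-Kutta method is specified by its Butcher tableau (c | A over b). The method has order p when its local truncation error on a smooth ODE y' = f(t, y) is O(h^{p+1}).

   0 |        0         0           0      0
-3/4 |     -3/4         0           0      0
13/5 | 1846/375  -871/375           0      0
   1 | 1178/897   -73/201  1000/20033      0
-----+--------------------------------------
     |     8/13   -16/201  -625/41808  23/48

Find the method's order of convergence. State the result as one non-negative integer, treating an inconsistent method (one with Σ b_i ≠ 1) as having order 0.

b = (8/13, -16/201, -625/41808, 23/48)
c = (0, -3/4, 13/5, 1)
Ac = (0, 0, 871/500, 37/92)
Σ b_i: 8/13·1 + (-16/201)·1 + (-625/41808)·1 + 23/48·1 = 1 ✓
b·c: (-16/201)·(-3/4) + (-625/41808)·13/5 + 23/48·1 = 1/2 ✓
b·c²: (-16/201)·9/16 + (-625/41808)·169/25 + 23/48·1 = 1/3 ✓
b·Ac: (-625/41808)·871/500 + 23/48·37/92 = 1/6 ✓
b·c³: (-16/201)·(-27/64) + (-625/41808)·2197/125 + 23/48·1 = 1/4 ✓
b·(c∘Ac): (-625/41808)·11323/2500 + 23/48·37/92 = 1/8 ✓
b·Ac²: (-625/41808)·(-2613/2000) + 23/48·49/368 = 1/12 ✓
b·A²c: 23/48·2/23 = 1/24 ✓; 4 stages ⇒ order 4.

4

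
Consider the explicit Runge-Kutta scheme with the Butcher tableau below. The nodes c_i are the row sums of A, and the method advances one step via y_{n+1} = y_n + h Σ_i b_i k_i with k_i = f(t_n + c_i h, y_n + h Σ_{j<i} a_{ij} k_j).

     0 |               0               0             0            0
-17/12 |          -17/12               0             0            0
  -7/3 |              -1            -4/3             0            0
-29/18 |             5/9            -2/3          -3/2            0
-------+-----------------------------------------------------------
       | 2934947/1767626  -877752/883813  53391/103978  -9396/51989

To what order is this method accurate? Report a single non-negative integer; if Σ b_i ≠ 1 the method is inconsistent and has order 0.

b = (2934947/1767626, -877752/883813, 53391/103978, -9396/51989)
c = (0, -17/12, -7/3, -29/18)
Ac = (0, 0, 17/9, 40/9)
Σ b_i: 2934947/1767626·1 + (-877752/883813)·1 + 53391/103978·1 + (-9396/51989)·1 = 1 ✓
b·c: (-877752/883813)·(-17/12) + 53391/103978·(-7/3) + (-9396/51989)·(-29/18) = 1/2 ✓
b·c²: (-877752/883813)·289/144 + 53391/103978·49/9 + (-9396/51989)·841/324 = 1/3 ✓
b·Ac: 53391/103978·17/9 + (-9396/51989)·40/9 = 1/6 ✓
b·c³: (-877752/883813)·(-4913/1728) + 53391/103978·(-343/27) + (-9396/51989)·(-24389/5832) = -174901/59416 ≠ 1/4 ⇒ order 3.
b·(c∘Ac): 53391/103978·(-119/27) + (-9396/51989)·(-580/81) = -906803/935802 ≠ 1/8
b·Ac²: 53391/103978·(-289/108) + (-9396/51989)·(-2053/216) = 183809/534744 ≠ 1/12
b·A²c: (-9396/51989)·(-17/6) = 26622/51989 ≠ 1/24

3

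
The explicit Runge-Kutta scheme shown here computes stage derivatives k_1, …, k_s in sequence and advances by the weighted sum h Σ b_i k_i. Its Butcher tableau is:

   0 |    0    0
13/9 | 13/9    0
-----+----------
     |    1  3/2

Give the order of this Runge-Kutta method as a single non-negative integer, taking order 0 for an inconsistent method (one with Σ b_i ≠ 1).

b = (1, 3/2)
c = (0, 13/9)
Σ b_i: 1·1 + 3/2·1 = 5/2 ≠ 1 ⇒ order 0.

0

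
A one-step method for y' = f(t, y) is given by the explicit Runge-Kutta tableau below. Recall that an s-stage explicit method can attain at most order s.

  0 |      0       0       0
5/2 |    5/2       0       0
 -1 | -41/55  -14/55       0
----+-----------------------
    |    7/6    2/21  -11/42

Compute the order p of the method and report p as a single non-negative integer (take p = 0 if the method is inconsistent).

3

b = (7/6, 2/21, -11/42)
c = (0, 5/2, -1)
Ac = (0, 0, -7/11)
Σ b_i: 7/6·1 + 2/21·1 + (-11/42)·1 = 1 ✓
b·c: 2/21·5/2 + (-11/42)·(-1) = 1/2 ✓
b·c²: 2/21·25/4 + (-11/42)·1 = 1/3 ✓
b·Ac: (-11/42)·(-7/11) = 1/6 ✓; 3 stages ⇒ order 3.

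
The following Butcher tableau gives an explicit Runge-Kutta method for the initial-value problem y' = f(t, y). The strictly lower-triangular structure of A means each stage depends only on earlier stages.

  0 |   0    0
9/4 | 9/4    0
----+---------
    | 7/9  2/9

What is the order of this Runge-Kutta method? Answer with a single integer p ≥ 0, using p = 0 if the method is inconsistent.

b = (7/9, 2/9)
c = (0, 9/4)
Σ b_i: 7/9·1 + 2/9·1 = 1 ✓
b·c: 2/9·9/4 = 1/2 ✓; 2 stages ⇒ order 2.

2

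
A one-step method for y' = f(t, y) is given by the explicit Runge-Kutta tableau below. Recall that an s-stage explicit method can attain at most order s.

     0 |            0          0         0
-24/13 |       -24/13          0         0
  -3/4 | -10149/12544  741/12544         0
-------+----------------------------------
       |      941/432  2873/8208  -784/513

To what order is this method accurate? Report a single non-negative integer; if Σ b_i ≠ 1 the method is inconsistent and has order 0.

b = (941/432, 2873/8208, -784/513)
c = (0, -24/13, -3/4)
Ac = (0, 0, -171/1568)
Σ b_i: 941/432·1 + 2873/8208·1 + (-784/513)·1 = 1 ✓
b·c: 2873/8208·(-24/13) + (-784/513)·(-3/4) = 1/2 ✓
b·c²: 2873/8208·576/169 + (-784/513)·9/16 = 1/3 ✓
b·Ac: (-784/513)·(-171/1568) = 1/6 ✓; 3 stages ⇒ order 3.

3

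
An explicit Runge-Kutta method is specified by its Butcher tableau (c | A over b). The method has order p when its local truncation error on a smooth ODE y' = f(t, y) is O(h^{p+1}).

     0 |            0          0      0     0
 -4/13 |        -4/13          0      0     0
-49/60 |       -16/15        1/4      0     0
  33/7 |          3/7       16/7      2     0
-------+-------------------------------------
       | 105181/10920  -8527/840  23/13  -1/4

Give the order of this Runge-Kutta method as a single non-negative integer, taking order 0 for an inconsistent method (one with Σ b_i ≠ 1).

b = (105181/10920, -8527/840, 23/13, -1/4)
c = (0, -4/13, -49/60, 33/7)
Ac = (0, 0, -1/13, -6379/2730)
Σ b_i: 105181/10920·1 + (-8527/840)·1 + 23/13·1 + (-1/4)·1 = 1 ✓
b·c: (-8527/840)·(-4/13) + 23/13·(-49/60) + (-1/4)·33/7 = 1/2 ✓
b·c²: (-8527/840)·16/169 + 23/13·2401/3600 + (-1/4)·1089/49 = -159110569/29811600 ≠ 1/3 ⇒ order 2.
b·Ac: 23/13·(-1/13) + (-1/4)·(-6379/2730) = 63607/141960 ≠ 1/6

2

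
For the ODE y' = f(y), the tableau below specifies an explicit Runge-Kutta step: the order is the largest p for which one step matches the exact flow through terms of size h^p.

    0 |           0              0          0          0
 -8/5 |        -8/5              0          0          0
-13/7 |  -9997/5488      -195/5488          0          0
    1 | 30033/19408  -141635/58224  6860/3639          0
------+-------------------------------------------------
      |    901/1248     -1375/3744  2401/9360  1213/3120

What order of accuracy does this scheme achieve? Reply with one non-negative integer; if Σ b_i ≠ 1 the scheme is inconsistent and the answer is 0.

b = (901/1248, -1375/3744, 2401/9360, 1213/3120)
c = (0, -8/5, -13/7, 1)
Ac = (0, 0, 39/686, 949/2426)
Σ b_i: 901/1248·1 + (-1375/3744)·1 + 2401/9360·1 + 1213/3120·1 = 1 ✓
b·c: (-1375/3744)·(-8/5) + 2401/9360·(-13/7) + 1213/3120·1 = 1/2 ✓
b·c²: (-1375/3744)·64/25 + 2401/9360·169/49 + 1213/3120·1 = 1/3 ✓
b·Ac: 2401/9360·39/686 + 1213/3120·949/2426 = 1/6 ✓
b·c³: (-1375/3744)·(-512/125) + 2401/9360·(-2197/343) + 1213/3120·1 = 1/4 ✓
b·(c∘Ac): 2401/9360·(-507/4802) + 1213/3120·949/2426 = 1/8 ✓
b·Ac²: 2401/9360·(-156/1715) + 1213/3120·1664/6065 = 1/12 ✓
b·A²c: 1213/3120·130/1213 = 1/24 ✓; 4 stages ⇒ order 4.

4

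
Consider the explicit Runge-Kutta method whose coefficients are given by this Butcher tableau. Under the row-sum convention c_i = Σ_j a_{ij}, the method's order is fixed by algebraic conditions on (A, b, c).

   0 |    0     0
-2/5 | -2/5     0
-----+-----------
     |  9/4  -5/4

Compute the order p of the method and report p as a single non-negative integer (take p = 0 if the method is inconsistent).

b = (9/4, -5/4)
c = (0, -2/5)
Σ b_i: 9/4·1 + (-5/4)·1 = 1 ✓
b·c: (-5/4)·(-2/5) = 1/2 ✓; 2 stages ⇒ order 2.

2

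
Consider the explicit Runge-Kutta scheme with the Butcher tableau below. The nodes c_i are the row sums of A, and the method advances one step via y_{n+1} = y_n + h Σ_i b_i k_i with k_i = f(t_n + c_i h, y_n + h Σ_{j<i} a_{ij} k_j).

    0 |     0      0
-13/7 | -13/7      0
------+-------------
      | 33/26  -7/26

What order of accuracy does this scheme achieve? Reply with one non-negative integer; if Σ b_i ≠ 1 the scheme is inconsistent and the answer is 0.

b = (33/26, -7/26)
c = (0, -13/7)
Σ b_i: 33/26·1 + (-7/26)·1 = 1 ✓
b·c: (-7/26)·(-13/7) = 1/2 ✓; 2 stages ⇒ order 2.

2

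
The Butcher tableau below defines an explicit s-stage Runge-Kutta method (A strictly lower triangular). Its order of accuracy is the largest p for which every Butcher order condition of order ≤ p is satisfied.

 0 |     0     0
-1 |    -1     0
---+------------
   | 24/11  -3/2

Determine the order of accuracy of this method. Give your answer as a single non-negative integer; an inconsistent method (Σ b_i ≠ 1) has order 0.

0

b = (24/11, -3/2)
c = (0, -1)
Σ b_i: 24/11·1 + (-3/2)·1 = 15/22 ≠ 1 ⇒ order 0.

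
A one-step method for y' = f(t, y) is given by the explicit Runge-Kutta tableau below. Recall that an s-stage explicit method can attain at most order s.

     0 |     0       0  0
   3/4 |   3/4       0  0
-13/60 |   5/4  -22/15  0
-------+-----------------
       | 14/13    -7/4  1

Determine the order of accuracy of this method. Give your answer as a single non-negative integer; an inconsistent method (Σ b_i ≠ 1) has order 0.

b = (14/13, -7/4, 1)
c = (0, 3/4, -13/60)
Ac = (0, 0, -11/10)
Σ b_i: 14/13·1 + (-7/4)·1 + 1·1 = 17/52 ≠ 1 ⇒ order 0.

0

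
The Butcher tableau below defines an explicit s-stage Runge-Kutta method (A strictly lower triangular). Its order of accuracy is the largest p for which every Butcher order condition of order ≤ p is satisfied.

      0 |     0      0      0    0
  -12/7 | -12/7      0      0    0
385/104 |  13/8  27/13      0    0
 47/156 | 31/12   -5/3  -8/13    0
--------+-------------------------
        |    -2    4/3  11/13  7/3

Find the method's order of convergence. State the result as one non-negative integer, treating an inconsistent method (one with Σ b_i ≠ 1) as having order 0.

0

b = (-2, 4/3, 11/13, 7/3)
c = (0, -12/7, 385/104, 47/156)
Ac = (0, 0, -324/91, 685/1183)
Σ b_i: (-2)·1 + 4/3·1 + 11/13·1 + 7/3·1 = 98/39 ≠ 1 ⇒ order 0.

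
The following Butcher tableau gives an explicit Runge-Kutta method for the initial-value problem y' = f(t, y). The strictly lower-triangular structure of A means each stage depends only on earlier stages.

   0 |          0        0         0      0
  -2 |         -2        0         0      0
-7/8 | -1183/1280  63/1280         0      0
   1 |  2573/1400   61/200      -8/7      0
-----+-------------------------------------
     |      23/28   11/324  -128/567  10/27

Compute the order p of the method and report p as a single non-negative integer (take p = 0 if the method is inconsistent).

4

b = (23/28, 11/324, -128/567, 10/27)
c = (0, -2, -7/8, 1)
Ac = (0, 0, -63/640, 39/100)
Σ b_i: 23/28·1 + 11/324·1 + (-128/567)·1 + 10/27·1 = 1 ✓
b·c: 11/324·(-2) + (-128/567)·(-7/8) + 10/27·1 = 1/2 ✓
b·c²: 11/324·4 + (-128/567)·49/64 + 10/27·1 = 1/3 ✓
b·Ac: (-128/567)·(-63/640) + 10/27·39/100 = 1/6 ✓
b·c³: 11/324·(-8) + (-128/567)·(-343/512) + 10/27·1 = 1/4 ✓
b·(c∘Ac): (-128/567)·441/5120 + 10/27·39/100 = 1/8 ✓
b·Ac²: (-128/567)·63/320 + 10/27·69/200 = 1/12 ✓
b·A²c: 10/27·9/80 = 1/24 ✓; 4 stages ⇒ order 4.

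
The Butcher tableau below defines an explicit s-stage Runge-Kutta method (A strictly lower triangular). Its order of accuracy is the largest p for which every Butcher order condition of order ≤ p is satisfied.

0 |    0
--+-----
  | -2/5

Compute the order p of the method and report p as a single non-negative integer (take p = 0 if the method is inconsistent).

b = (-2/5)
c = (0)
Σ b_i: (-2/5)·1 = -2/5 ≠ 1 ⇒ order 0.

0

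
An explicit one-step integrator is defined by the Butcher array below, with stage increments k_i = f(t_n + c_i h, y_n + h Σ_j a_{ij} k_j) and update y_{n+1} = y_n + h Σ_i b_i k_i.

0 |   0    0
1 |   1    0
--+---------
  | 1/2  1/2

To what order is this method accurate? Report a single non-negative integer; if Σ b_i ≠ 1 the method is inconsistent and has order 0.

2

b = (1/2, 1/2)
c = (0, 1)
Σ b_i: 1/2·1 + 1/2·1 = 1 ✓
b·c: 1/2·1 = 1/2 ✓; 2 stages ⇒ order 2.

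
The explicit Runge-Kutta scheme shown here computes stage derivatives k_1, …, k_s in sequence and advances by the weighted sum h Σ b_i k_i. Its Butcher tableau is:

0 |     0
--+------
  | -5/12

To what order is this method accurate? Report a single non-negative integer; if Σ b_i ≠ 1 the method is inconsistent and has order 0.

b = (-5/12)
c = (0)
Σ b_i: (-5/12)·1 = -5/12 ≠ 1 ⇒ order 0.

0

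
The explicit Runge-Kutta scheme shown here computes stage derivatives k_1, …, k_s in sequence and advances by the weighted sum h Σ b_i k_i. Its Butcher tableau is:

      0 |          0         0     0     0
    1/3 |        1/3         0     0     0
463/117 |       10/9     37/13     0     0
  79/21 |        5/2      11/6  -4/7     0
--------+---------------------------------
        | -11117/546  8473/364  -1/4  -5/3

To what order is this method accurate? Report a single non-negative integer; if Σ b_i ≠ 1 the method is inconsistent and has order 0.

2

b = (-11117/546, 8473/364, -1/4, -5/3)
c = (0, 1/3, 463/117, 79/21)
Ac = (0, 0, 37/39, -901/546)
Σ b_i: (-11117/546)·1 + 8473/364·1 + (-1/4)·1 + (-5/3)·1 = 1 ✓
b·c: 8473/364·1/3 + (-1/4)·463/117 + (-5/3)·79/21 = 1/2 ✓
b·c²: 8473/364·1/9 + (-1/4)·214369/13689 + (-5/3)·6241/441 = -33424217/1341522 ≠ 1/3 ⇒ order 2.
b·Ac: (-1/4)·37/39 + (-5/3)·(-901/546) = 8233/3276 ≠ 1/6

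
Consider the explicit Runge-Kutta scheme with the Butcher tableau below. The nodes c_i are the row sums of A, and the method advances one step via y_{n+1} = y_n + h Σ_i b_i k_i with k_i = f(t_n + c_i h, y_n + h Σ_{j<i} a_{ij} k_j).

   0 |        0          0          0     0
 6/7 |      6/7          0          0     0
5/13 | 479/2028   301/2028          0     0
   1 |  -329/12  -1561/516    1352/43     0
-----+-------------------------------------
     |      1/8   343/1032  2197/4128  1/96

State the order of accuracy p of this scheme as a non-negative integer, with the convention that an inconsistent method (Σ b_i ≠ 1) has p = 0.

4

b = (1/8, 343/1032, 2197/4128, 1/96)
c = (0, 6/7, 5/13, 1)
Ac = (0, 0, 43/338, 19/2)
Σ b_i: 1/8·1 + 343/1032·1 + 2197/4128·1 + 1/96·1 = 1 ✓
b·c: 343/1032·6/7 + 2197/4128·5/13 + 1/96·1 = 1/2 ✓
b·c²: 343/1032·36/49 + 2197/4128·25/169 + 1/96·1 = 1/3 ✓
b·Ac: 2197/4128·43/338 + 1/96·19/2 = 1/6 ✓
b·c³: 343/1032·216/343 + 2197/4128·125/2197 + 1/96·1 = 1/4 ✓
b·(c∘Ac): 2197/4128·215/4394 + 1/96·19/2 = 1/8 ✓
b·Ac²: 2197/4128·129/1183 + 1/96·17/7 = 1/12 ✓
b·A²c: 1/96·4 = 1/24 ✓; 4 stages ⇒ order 4.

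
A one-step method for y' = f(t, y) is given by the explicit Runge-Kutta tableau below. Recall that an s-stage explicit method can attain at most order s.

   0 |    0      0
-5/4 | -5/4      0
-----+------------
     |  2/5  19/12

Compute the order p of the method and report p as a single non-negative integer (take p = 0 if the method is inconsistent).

b = (2/5, 19/12)
c = (0, -5/4)
Σ b_i: 2/5·1 + 19/12·1 = 119/60 ≠ 1 ⇒ order 0.

0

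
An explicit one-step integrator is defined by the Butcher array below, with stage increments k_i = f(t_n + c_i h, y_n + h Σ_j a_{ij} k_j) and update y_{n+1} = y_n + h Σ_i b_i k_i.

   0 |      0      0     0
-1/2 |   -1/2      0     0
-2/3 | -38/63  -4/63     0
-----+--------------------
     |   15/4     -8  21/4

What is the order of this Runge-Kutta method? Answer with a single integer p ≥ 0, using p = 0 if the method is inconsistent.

b = (15/4, -8, 21/4)
c = (0, -1/2, -2/3)
Ac = (0, 0, 2/63)
Σ b_i: 15/4·1 + (-8)·1 + 21/4·1 = 1 ✓
b·c: (-8)·(-1/2) + 21/4·(-2/3) = 1/2 ✓
b·c²: (-8)·1/4 + 21/4·4/9 = 1/3 ✓
b·Ac: 21/4·2/63 = 1/6 ✓; 3 stages ⇒ order 3.

3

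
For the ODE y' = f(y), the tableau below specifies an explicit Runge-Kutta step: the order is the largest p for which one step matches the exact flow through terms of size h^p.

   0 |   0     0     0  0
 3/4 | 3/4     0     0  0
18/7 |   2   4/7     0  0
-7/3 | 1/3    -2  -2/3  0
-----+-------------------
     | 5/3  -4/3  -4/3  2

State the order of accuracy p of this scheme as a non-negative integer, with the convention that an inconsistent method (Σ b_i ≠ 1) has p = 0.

b = (5/3, -4/3, -4/3, 2)
c = (0, 3/4, 18/7, -7/3)
Ac = (0, 0, 3/7, -45/14)
Σ b_i: 5/3·1 + (-4/3)·1 + (-4/3)·1 + 2·1 = 1 ✓
b·c: (-4/3)·3/4 + (-4/3)·18/7 + 2·(-7/3) = -191/21 ≠ 1/2 ⇒ order 1.

1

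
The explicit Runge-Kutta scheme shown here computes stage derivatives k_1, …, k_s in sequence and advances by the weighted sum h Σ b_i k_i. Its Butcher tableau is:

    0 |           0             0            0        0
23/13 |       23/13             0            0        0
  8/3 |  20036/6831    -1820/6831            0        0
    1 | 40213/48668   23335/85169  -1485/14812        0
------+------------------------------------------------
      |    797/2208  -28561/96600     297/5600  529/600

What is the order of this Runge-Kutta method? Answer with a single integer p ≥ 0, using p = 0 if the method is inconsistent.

b = (797/2208, -28561/96600, 297/5600, 529/600)
c = (0, 23/13, 8/3, 1)
Ac = (0, 0, -140/297, 5/23)
Σ b_i: 797/2208·1 + (-28561/96600)·1 + 297/5600·1 + 529/600·1 = 1 ✓
b·c: (-28561/96600)·23/13 + 297/5600·8/3 + 529/600·1 = 1/2 ✓
b·c²: (-28561/96600)·529/169 + 297/5600·64/9 + 529/600·1 = 1/3 ✓
b·Ac: 297/5600·(-140/297) + 529/600·5/23 = 1/6 ✓
b·c³: (-28561/96600)·12167/2197 + 297/5600·512/27 + 529/600·1 = 1/4 ✓
b·(c∘Ac): 297/5600·(-1120/891) + 529/600·5/23 = 1/8 ✓
b·Ac²: 297/5600·(-3220/3861) + 529/600·995/6877 = 1/12 ✓
b·A²c: 529/600·25/529 = 1/24 ✓; 4 stages ⇒ order 4.

4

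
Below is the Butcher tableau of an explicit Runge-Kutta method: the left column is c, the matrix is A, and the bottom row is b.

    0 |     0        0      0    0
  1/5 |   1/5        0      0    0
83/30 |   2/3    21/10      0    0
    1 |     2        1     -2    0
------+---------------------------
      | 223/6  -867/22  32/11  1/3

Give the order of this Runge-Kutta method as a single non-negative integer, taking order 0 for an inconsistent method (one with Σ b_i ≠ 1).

b = (223/6, -867/22, 32/11, 1/3)
c = (0, 1/5, 83/30, 1)
Ac = (0, 0, 21/50, -16/3)
Σ b_i: 223/6·1 + (-867/22)·1 + 32/11·1 + 1/3·1 = 1 ✓
b·c: (-867/22)·1/5 + 32/11·83/30 + 1/3·1 = 1/2 ✓
b·c²: (-867/22)·1/25 + 32/11·6889/900 + 1/3·1 = 9461/450 ≠ 1/3 ⇒ order 2.
b·Ac: 32/11·21/50 + 1/3·(-16/3) = -1376/2475 ≠ 1/6

2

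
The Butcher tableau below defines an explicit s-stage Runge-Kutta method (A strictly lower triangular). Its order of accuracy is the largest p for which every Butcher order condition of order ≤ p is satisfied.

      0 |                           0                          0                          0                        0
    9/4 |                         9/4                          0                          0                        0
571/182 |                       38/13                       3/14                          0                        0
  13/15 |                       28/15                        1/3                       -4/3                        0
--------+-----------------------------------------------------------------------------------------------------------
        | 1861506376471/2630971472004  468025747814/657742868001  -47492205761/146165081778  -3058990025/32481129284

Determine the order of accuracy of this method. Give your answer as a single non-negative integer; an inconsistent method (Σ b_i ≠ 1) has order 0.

b = (1861506376471/2630971472004, 468025747814/657742868001, -47492205761/146165081778, -3058990025/32481129284)
c = (0, 9/4, 571/182, 13/15)
Ac = (0, 0, 27/56, -3749/1092)
Σ b_i: 1861506376471/2630971472004·1 + 468025747814/657742868001·1 + (-47492205761/146165081778)·1 + (-3058990025/32481129284)·1 = 1 ✓
b·c: 468025747814/657742868001·9/4 + (-47492205761/146165081778)·571/182 + (-3058990025/32481129284)·13/15 = 1/2 ✓
b·c²: 468025747814/657742868001·81/16 + (-47492205761/146165081778)·326041/33124 + (-3058990025/32481129284)·169/225 = 1/3 ✓
b·Ac: (-47492205761/146165081778)·27/56 + (-3058990025/32481129284)·(-3749/1092) = 1/6 ✓
b·c³: 468025747814/657742868001·729/64 + (-47492205761/146165081778)·186169411/6028568 + (-3058990025/32481129284)·2197/3375 = -6352970054284291/3192245386031520 ≠ 1/4 ⇒ order 3.
b·(c∘Ac): (-47492205761/146165081778)·15417/10192 + (-3058990025/32481129284)·(-3749/1260) = -494107606031/2338641308448 ≠ 1/8
b·Ac²: (-47492205761/146165081778)·243/224 + (-3058990025/32481129284)·(-4545895/397488) = 6425138617487/8867348294532 ≠ 1/12
b·A²c: (-3058990025/32481129284)·(-9/14) = 3932987175/64962258568 ≠ 1/24

3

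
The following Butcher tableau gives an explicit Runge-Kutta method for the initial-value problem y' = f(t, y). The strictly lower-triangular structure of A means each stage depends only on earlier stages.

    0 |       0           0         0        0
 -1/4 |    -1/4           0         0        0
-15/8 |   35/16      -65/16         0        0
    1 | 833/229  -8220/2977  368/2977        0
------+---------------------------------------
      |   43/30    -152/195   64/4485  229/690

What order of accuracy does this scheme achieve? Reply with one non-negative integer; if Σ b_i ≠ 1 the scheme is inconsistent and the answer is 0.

4

b = (43/30, -152/195, 64/4485, 229/690)
c = (0, -1/4, -15/8, 1)
Ac = (0, 0, 65/64, 105/229)
Σ b_i: 43/30·1 + (-152/195)·1 + 64/4485·1 + 229/690·1 = 1 ✓
b·c: (-152/195)·(-1/4) + 64/4485·(-15/8) + 229/690·1 = 1/2 ✓
b·c²: (-152/195)·1/16 + 64/4485·225/64 + 229/690·1 = 1/3 ✓
b·Ac: 64/4485·65/64 + 229/690·105/229 = 1/6 ✓
b·c³: (-152/195)·(-1/64) + 64/4485·(-3375/512) + 229/690·1 = 1/4 ✓
b·(c∘Ac): 64/4485·(-975/512) + 229/690·105/229 = 1/8 ✓
b·Ac²: 64/4485·(-65/256) + 229/690·60/229 = 1/12 ✓
b·A²c: 229/690·115/916 = 1/24 ✓; 4 stages ⇒ order 4.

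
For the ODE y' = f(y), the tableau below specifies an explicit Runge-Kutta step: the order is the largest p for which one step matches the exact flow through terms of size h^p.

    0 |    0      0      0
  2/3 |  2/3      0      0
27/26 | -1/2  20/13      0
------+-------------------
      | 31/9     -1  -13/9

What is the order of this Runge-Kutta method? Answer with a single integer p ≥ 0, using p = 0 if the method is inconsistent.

b = (31/9, -1, -13/9)
c = (0, 2/3, 27/26)
Ac = (0, 0, 40/39)
Σ b_i: 31/9·1 + (-1)·1 + (-13/9)·1 = 1 ✓
b·c: (-1)·2/3 + (-13/9)·27/26 = -13/6 ≠ 1/2 ⇒ order 1.

1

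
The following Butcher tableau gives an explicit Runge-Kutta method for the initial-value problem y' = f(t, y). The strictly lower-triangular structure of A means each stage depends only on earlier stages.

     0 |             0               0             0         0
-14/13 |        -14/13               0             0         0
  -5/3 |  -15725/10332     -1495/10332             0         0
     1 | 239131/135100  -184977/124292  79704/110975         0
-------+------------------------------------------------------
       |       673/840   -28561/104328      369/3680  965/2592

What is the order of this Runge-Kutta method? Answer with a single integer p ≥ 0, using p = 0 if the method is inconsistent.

b = (673/840, -28561/104328, 369/3680, 965/2592)
c = (0, -14/13, -5/3, 1)
Ac = (0, 0, 115/738, 783/1930)
Σ b_i: 673/840·1 + (-28561/104328)·1 + 369/3680·1 + 965/2592·1 = 1 ✓
b·c: (-28561/104328)·(-14/13) + 369/3680·(-5/3) + 965/2592·1 = 1/2 ✓
b·c²: (-28561/104328)·196/169 + 369/3680·25/9 + 965/2592·1 = 1/3 ✓
b·Ac: 369/3680·115/738 + 965/2592·783/1930 = 1/6 ✓
b·c³: (-28561/104328)·(-2744/2197) + 369/3680·(-125/27) + 965/2592·1 = 1/4 ✓
b·(c∘Ac): 369/3680·(-575/2214) + 965/2592·783/1930 = 1/8 ✓
b·Ac²: 369/3680·(-805/4797) + 965/2592·675/2509 = 1/12 ✓
b·A²c: 965/2592·108/965 = 1/24 ✓; 4 stages ⇒ order 4.

4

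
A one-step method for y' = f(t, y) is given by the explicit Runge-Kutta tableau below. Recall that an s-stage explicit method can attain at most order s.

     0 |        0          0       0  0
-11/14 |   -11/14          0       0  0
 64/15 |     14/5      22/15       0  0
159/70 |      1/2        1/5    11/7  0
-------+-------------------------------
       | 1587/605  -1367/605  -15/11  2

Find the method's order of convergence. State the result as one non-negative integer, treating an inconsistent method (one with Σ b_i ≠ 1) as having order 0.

b = (1587/605, -1367/605, -15/11, 2)
c = (0, -11/14, 64/15, 159/70)
Ac = (0, 0, -121/105, 275/42)
Σ b_i: 1587/605·1 + (-1367/605)·1 + (-15/11)·1 + 2·1 = 1 ✓
b·c: (-1367/605)·(-11/14) + (-15/11)·64/15 + 2·159/70 = 1/2 ✓
b·c²: (-1367/605)·121/196 + (-15/11)·4096/225 + 2·25281/4900 = -2571089/161700 ≠ 1/3 ⇒ order 2.
b·Ac: (-15/11)·(-121/105) + 2·275/42 = 44/3 ≠ 1/6

2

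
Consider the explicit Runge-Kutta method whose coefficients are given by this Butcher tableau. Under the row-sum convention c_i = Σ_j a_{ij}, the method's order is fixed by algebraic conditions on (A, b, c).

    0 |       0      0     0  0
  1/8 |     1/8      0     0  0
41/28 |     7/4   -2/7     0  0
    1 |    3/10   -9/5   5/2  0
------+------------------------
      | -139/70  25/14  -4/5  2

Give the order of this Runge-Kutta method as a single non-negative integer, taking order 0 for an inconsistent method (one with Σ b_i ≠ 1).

b = (-139/70, 25/14, -4/5, 2)
c = (0, 1/8, 41/28, 1)
Ac = (0, 0, -1/28, 481/140)
Σ b_i: (-139/70)·1 + 25/14·1 + (-4/5)·1 + 2·1 = 1 ✓
b·c: 25/14·1/8 + (-4/5)·41/28 + 2·1 = 589/560 ≠ 1/2 ⇒ order 1.

1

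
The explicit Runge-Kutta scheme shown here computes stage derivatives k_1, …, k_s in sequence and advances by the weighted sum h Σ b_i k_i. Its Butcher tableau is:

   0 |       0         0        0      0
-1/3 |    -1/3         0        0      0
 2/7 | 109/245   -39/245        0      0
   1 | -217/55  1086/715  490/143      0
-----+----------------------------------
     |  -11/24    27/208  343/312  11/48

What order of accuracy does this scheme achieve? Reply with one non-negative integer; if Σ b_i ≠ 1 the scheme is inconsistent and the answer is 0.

4

b = (-11/24, 27/208, 343/312, 11/48)
c = (0, -1/3, 2/7, 1)
Ac = (0, 0, 13/245, 26/55)
Σ b_i: (-11/24)·1 + 27/208·1 + 343/312·1 + 11/48·1 = 1 ✓
b·c: 27/208·(-1/3) + 343/312·2/7 + 11/48·1 = 1/2 ✓
b·c²: 27/208·1/9 + 343/312·4/49 + 11/48·1 = 1/3 ✓
b·Ac: 343/312·13/245 + 11/48·26/55 = 1/6 ✓
b·c³: 27/208·(-1/27) + 343/312·8/343 + 11/48·1 = 1/4 ✓
b·(c∘Ac): 343/312·26/1715 + 11/48·26/55 = 1/8 ✓
b·Ac²: 343/312·(-13/735) + 11/48·74/165 = 1/12 ✓
b·A²c: 11/48·2/11 = 1/24 ✓; 4 stages ⇒ order 4.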